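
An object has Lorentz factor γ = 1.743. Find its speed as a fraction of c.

From γ = 1/√(1 - v²/c²):
1/γ² = 1/1.743² = 0.3292
v²/c² = 1 - 0.3292 = 0.6708
v/c = √(0.6708) = 0.8190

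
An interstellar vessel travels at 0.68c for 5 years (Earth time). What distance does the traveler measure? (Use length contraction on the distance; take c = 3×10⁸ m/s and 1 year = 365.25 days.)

Earth distance: d = v × t = 0.68c × 5 yr = 3.219×10¹⁶ m
γ = 1.364
d' = d/γ = 3.219×10¹⁶/1.364 = 2.360×10¹⁶ m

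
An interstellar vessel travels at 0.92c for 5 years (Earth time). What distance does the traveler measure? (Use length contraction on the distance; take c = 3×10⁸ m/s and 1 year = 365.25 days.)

Earth distance: d = v × t = 0.92c × 5 yr = 4.355×10¹⁶ m
γ = 2.552
d' = d/γ = 4.355×10¹⁶/2.552 = 1.707×10¹⁶ m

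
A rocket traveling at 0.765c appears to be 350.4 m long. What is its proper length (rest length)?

Contracted length L = 350.4 m
γ = 1/√(1 - 0.765²) = 1.5527
L₀ = γL = 1.5527 × 350.4 = 544.1 m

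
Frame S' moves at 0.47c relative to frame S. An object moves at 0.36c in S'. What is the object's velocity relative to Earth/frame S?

u = (u' + v)/(1 + u'v/c²)
Numerator: 0.36 + 0.47 = 0.83
Denominator: 1 + 0.1692 = 1.1692
u = 0.83/1.1692 = 0.7099c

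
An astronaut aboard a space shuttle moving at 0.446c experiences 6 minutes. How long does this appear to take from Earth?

Proper time Δt₀ = 6 minutes
γ = 1/√(1 - 0.446²) = 1.1173
Δt = γΔt₀ = 1.1173 × 6 = 6.704 minutes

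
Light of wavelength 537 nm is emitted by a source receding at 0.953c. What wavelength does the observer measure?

β = 0.953
Wavelength Doppler factor = √(1.953/0.047) = √(41.55) = 6.446
λ_obs = 537 × 6.446 = 3462 nm (redshift)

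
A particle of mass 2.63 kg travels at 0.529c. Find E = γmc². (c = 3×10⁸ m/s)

γ = 1/√(1 - 0.529²) = 1.1784
mc² = 2.63 × (3×10⁸)² = 2.367×10¹⁷ J
E = γmc² = 1.1784 × 2.367×10¹⁷ = 2.789×10¹⁷ J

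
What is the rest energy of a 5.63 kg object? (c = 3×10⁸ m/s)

c² = (3×10⁸)² = 9.000×10¹⁶ m²/s²
E₀ = mc² = 5.63 × 9.000×10¹⁶ = 5.067×10¹⁷ J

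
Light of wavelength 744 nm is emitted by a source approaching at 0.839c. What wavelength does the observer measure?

β = 0.839
Wavelength Doppler factor = √(0.161/1.839) = √(0.08755) = 0.2959
λ_obs = 744 × 0.2959 = 220.1 nm (blueshift)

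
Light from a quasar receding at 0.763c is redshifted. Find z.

β = 0.763
(1+β)/(1-β) = 1.763/0.237 = 7.439
√(7.439) = 2.727
z = 2.727 - 1 = 1.727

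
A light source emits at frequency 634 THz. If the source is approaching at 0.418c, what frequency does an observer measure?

β = v/c = 0.418
(1+β)/(1-β) = 1.418/0.582 = 2.4364
Doppler factor = √(2.4364) = 1.5609
f_obs = 634 × 1.5609 = 989.6 THz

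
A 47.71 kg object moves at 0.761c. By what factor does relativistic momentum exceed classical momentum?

p_rel = γmv, p_class = mv
Ratio = γ = 1/√(1 - 0.761²) = 1.541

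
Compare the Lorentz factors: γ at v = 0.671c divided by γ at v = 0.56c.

γ₁ = 1/√(1 - 0.671²) = 1.3487
γ₂ = 1/√(1 - 0.56²) = 1.2070
γ₁/γ₂ = 1.3487/1.2070 = 1.117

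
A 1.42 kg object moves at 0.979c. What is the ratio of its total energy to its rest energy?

E = γmc², E₀ = mc²
E/E₀ = γ = 1/√(1 - 0.979²) = 4.905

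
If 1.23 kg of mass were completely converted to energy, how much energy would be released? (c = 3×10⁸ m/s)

Using E = mc²:
c² = (3×10⁸)² = 9×10¹⁶ m²/s²
E = 1.23 × 9×10¹⁶ = 1.107×10¹⁷ J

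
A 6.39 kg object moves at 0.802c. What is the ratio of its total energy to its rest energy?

E = γmc², E₀ = mc²
E/E₀ = γ = 1/√(1 - 0.802²) = 1.674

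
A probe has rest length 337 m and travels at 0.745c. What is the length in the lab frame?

Proper length L₀ = 337 m
γ = 1/√(1 - 0.745²) = 1.499
L = L₀/γ = 337/1.499 = 224.8 m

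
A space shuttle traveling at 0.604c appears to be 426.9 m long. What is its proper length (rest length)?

Contracted length L = 426.9 m
γ = 1/√(1 - 0.604²) = 1.2547
L₀ = γL = 1.2547 × 426.9 = 535.6 m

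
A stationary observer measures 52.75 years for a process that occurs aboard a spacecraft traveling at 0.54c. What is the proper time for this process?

Dilated time Δt = 52.75 years
γ = 1/√(1 - 0.54²) = 1.188
Δt₀ = Δt/γ = 52.75/1.188 = 44.40 years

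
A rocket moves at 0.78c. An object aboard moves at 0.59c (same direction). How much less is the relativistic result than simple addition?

Classical: u' + v = 0.59 + 0.78 = 1.37c
Relativistic: u = (0.59 + 0.78)/(1 + 0.4602) = 1.37/1.4602 = 0.9382c
Difference: 1.37 - 0.9382 = 0.4318c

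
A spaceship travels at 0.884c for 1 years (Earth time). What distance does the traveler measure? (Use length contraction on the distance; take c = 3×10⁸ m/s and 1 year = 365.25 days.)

Earth distance: d = v × t = 0.884c × 1 yr = 8.3691×10¹⁵ m
γ = 2.1391
d' = d/γ = 8.3691×10¹⁵/2.1391 = 3.912×10¹⁵ m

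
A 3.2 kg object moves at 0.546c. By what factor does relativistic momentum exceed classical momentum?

p_rel = γmv, p_class = mv
Ratio = γ = 1/√(1 - 0.546²) = 1.194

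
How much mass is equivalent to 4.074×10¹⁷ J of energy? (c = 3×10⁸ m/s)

From E = mc², we get m = E/c²
c² = (3×10⁸)² = 9×10¹⁶ m²/s²
m = 4.074×10¹⁷ / 9×10¹⁶ = 4.527 kg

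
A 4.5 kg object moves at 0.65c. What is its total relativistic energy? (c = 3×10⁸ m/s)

γ = 1/√(1 - 0.65²) = 1.3159
mc² = 4.5 × (3×10⁸)² = 4.050×10¹⁷ J
E = γmc² = 1.3159 × 4.050×10¹⁷ = 5.329×10¹⁷ J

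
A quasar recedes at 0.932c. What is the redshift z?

β = 0.932
(1+β)/(1-β) = 1.932/0.068 = 28.41
√(28.41) = 5.330
z = 5.330 - 1 = 4.330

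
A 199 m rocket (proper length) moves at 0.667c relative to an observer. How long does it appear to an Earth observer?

Proper length L₀ = 199 m
γ = 1/√(1 - 0.667²) = 1.342
L = L₀/γ = 199/1.342 = 148.3 m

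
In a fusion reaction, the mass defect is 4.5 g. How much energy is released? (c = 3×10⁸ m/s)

Convert mass defect: Δm = 4.5 g = 0.0045 kg
E = Δm·c² = 0.0045 × (3×10⁸)²
= 0.0045 × 9×10¹⁶ = 4.050×10¹⁴ J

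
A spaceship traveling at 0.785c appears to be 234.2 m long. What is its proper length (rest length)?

Contracted length L = 234.2 m
γ = 1/√(1 - 0.785²) = 1.614
L₀ = γL = 1.614 × 234.2 = 378.0 m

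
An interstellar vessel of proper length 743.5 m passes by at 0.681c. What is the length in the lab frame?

Proper length L₀ = 743.5 m
γ = 1/√(1 - 0.681²) = 1.36559
L = L₀/γ = 743.5/1.36559 = 544.5 m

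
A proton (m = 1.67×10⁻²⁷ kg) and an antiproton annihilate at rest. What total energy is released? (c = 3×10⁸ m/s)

Both particles have the same rest mass, so total mass = 2m
E = 2m·c² = 2 × 1.67×10⁻²⁷ × (3×10⁸)²
= 2 × 1.67×10⁻²⁷ × 9×10¹⁶
= 3.006×10⁻¹⁰ J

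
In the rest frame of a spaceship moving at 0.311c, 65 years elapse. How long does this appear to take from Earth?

Proper time Δt₀ = 65 years
γ = 1/√(1 - 0.311²) = 1.0522
Δt = γΔt₀ = 1.0522 × 65 = 68.39 years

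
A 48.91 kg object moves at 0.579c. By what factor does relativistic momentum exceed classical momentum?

p_rel = γmv, p_class = mv
Ratio = γ = 1/√(1 - 0.579²) = 1.227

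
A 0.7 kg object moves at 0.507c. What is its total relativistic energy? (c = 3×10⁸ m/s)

γ = 1/√(1 - 0.507²) = 1.1602
mc² = 0.7 × (3×10⁸)² = 6.300×10¹⁶ J
E = γmc² = 1.1602 × 6.300×10¹⁶ = 7.309×10¹⁶ J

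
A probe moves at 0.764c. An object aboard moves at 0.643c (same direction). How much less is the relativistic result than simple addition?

Classical: u' + v = 0.643 + 0.764 = 1.407c
Relativistic: u = (0.643 + 0.764)/(1 + 0.491252) = 1.407/1.491252 = 0.9435c
Difference: 1.407 - 0.9435 = 0.4635c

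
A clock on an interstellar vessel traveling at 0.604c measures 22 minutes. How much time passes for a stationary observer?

Proper time Δt₀ = 22 minutes
γ = 1/√(1 - 0.604²) = 1.2547
Δt = γΔt₀ = 1.2547 × 22 = 27.60 minutes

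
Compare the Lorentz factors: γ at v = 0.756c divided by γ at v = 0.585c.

γ₁ = 1/√(1 - 0.756²) = 1.528
γ₂ = 1/√(1 - 0.585²) = 1.233
γ₁/γ₂ = 1.528/1.233 = 1.239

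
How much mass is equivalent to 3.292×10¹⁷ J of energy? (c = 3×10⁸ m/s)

From E = mc², we get m = E/c²
c² = (3×10⁸)² = 9×10¹⁶ m²/s²
m = 3.292×10¹⁷ / 9×10¹⁶ = 3.658 kg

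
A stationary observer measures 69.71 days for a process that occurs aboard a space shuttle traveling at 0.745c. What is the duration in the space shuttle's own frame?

Dilated time Δt = 69.71 days
γ = 1/√(1 - 0.745²) = 1.499
Δt₀ = Δt/γ = 69.71/1.499 = 46.50 days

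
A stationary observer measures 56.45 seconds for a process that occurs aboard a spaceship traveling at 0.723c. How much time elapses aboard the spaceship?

Dilated time Δt = 56.45 seconds
γ = 1/√(1 - 0.723²) = 1.4475
Δt₀ = Δt/γ = 56.45/1.4475 = 39.00 seconds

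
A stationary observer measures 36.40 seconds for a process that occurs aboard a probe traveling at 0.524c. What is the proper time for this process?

Dilated time Δt = 36.40 seconds
γ = 1/√(1 - 0.524²) = 1.1741
Δt₀ = Δt/γ = 36.40/1.1741 = 31.00 seconds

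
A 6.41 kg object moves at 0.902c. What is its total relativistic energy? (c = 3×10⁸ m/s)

γ = 1/√(1 - 0.902²) = 2.316
mc² = 6.41 × (3×10⁸)² = 5.769×10¹⁷ J
E = γmc² = 2.316 × 5.769×10¹⁷ = 1.336×10¹⁸ J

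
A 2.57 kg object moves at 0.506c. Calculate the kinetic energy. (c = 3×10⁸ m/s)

γ = 1/√(1 - 0.506²) = 1.15938
γ - 1 = 0.15938
KE = (γ-1)mc² = 0.15938 × 2.57 × (3×10⁸)² = 3.686×10¹⁶ J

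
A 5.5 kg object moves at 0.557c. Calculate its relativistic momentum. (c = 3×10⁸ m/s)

γ = 1/√(1 - 0.557²) = 1.204
v = 0.557 × 3×10⁸ = 1.671×10⁸ m/s
p = γmv = 1.204 × 5.5 × 1.671×10⁸ = 1.107×10⁹ kg·m/s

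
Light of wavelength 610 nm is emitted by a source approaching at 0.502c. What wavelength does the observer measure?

β = 0.502
Wavelength Doppler factor = √(0.498/1.502) = √(0.3316) = 0.5758
λ_obs = 610 × 0.5758 = 351.2 nm (blueshift)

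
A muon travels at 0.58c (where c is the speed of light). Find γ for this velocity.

v/c = 0.58, so (v/c)² = 0.3364
1 - (v/c)² = 0.6636
γ = 1/√(0.6636) = 1.228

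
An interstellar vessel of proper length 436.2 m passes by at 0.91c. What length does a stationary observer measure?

Proper length L₀ = 436.2 m
γ = 1/√(1 - 0.91²) = 2.4119
L = L₀/γ = 436.2/2.4119 = 180.9 m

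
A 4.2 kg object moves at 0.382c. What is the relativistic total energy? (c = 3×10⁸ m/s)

γ = 1/√(1 - 0.382²) = 1.082
mc² = 4.2 × (3×10⁸)² = 3.780×10¹⁷ J
E = γmc² = 1.082 × 3.780×10¹⁷ = 4.090×10¹⁷ J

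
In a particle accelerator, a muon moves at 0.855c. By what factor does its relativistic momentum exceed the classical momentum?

p_rel = γmv, p_class = mv
Ratio = γ = 1/√(1 - 0.855²)
= 1/√(0.268975) = 1.928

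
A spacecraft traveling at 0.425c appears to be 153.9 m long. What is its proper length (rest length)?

Contracted length L = 153.9 m
γ = 1/√(1 - 0.425²) = 1.1047
L₀ = γL = 1.1047 × 153.9 = 170.0 m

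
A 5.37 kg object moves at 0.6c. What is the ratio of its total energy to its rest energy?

E = γmc², E₀ = mc²
E/E₀ = γ = 1/√(1 - 0.6²) = 1.250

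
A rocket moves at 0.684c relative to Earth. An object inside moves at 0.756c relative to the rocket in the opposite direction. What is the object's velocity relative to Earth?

Object's velocity in rocket frame is u' = -0.756c
u = (u' + v)/(1 + u'v/c²) = (v - 0.756)/(1 - 0.756·v/c²)
Numerator: 0.684 - 0.756 = -0.072
Denominator: 1 - 0.517104 = 0.482896
u = -0.072/0.482896 = -0.1491c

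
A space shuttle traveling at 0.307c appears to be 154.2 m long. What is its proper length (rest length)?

Contracted length L = 154.2 m
γ = 1/√(1 - 0.307²) = 1.0507
L₀ = γL = 1.0507 × 154.2 = 162.0 m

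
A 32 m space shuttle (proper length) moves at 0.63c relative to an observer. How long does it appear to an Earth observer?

Proper length L₀ = 32 m
γ = 1/√(1 - 0.63²) = 1.2877
L = L₀/γ = 32/1.2877 = 24.85 m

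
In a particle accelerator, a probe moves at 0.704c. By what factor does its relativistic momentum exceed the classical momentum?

p_rel = γmv, p_class = mv
Ratio = γ = 1/√(1 - 0.704²)
= 1/√(0.504384) = 1.408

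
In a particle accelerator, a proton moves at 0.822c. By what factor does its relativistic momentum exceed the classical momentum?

p_rel = γmv, p_class = mv
Ratio = γ = 1/√(1 - 0.822²)
= 1/√(0.324316) = 1.756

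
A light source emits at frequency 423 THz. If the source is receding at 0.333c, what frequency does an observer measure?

β = v/c = 0.333
(1-β)/(1+β) = 0.667/1.333 = 0.5004
Doppler factor = √(0.5004) = 0.7074
f_obs = 423 × 0.7074 = 299.2 THz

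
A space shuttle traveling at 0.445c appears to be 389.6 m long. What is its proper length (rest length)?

Contracted length L = 389.6 m
γ = 1/√(1 - 0.445²) = 1.116656
L₀ = γL = 1.116656 × 389.6 = 435.0 m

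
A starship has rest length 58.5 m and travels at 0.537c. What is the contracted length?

Proper length L₀ = 58.5 m
γ = 1/√(1 - 0.537²) = 1.1854
L = L₀/γ = 58.5/1.1854 = 49.35 m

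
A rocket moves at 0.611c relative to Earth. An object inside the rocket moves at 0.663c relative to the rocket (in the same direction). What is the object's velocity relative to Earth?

u = (u' + v)/(1 + u'v/c²)
Numerator: 0.663 + 0.611 = 1.274
Denominator: 1 + 0.405093 = 1.405093
u = 1.274/1.405093 = 0.9067c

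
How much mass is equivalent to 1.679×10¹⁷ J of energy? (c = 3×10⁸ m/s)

From E = mc², we get m = E/c²
c² = (3×10⁸)² = 9×10¹⁶ m²/s²
m = 1.679×10¹⁷ / 9×10¹⁶ = 1.866 kg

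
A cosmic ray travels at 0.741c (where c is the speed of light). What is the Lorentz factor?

v/c = 0.741, so (v/c)² = 0.549081
1 - (v/c)² = 0.450919
γ = 1/√(0.450919) = 1.489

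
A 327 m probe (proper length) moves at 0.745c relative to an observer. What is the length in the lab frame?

Proper length L₀ = 327 m
γ = 1/√(1 - 0.745²) = 1.499
L = L₀/γ = 327/1.499 = 218.1 m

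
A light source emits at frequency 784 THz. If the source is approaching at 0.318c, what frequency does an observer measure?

β = v/c = 0.318
(1+β)/(1-β) = 1.318/0.682 = 1.933
Doppler factor = √(1.933) = 1.390
f_obs = 784 × 1.390 = 1090 THz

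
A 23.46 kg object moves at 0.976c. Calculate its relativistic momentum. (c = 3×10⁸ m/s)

γ = 1/√(1 - 0.976²) = 4.592
v = 0.976 × 3×10⁸ = 2.928×10⁸ m/s
p = γmv = 4.592 × 23.46 × 2.928×10⁸ = 3.154×10¹⁰ kg·m/s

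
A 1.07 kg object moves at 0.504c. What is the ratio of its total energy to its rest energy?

E = γmc², E₀ = mc²
E/E₀ = γ = 1/√(1 - 0.504²) = 1.158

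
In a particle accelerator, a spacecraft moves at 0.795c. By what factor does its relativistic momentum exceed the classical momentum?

p_rel = γmv, p_class = mv
Ratio = γ = 1/√(1 - 0.795²)
= 1/√(0.367975) = 1.649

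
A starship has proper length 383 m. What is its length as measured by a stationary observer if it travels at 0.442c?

Proper length L₀ = 383 m
γ = 1/√(1 - 0.442²) = 1.1148
L = L₀/γ = 383/1.1148 = 343.6 m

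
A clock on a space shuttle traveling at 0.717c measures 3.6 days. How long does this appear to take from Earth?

Proper time Δt₀ = 3.6 days
γ = 1/√(1 - 0.717²) = 1.43457
Δt = γΔt₀ = 1.43457 × 3.6 = 5.164 days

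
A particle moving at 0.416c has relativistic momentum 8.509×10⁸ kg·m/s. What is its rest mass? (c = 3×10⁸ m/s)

γ = 1/√(1 - 0.416²) = 1.0997
v = 0.416 × 3×10⁸ = 1.248×10⁸ m/s
m = p/(γv) = 8.509×10⁸/(1.0997 × 1.248×10⁸) = 6.200 kg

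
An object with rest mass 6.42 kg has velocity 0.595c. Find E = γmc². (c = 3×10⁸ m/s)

γ = 1/√(1 - 0.595²) = 1.2442
mc² = 6.42 × (3×10⁸)² = 5.778×10¹⁷ J
E = γmc² = 1.2442 × 5.778×10¹⁷ = 7.189×10¹⁷ J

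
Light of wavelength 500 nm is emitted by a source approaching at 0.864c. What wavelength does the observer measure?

β = 0.864
Wavelength Doppler factor = √(0.136/1.864) = √(0.07296) = 0.2701
λ_obs = 500 × 0.2701 = 135.1 nm (blueshift)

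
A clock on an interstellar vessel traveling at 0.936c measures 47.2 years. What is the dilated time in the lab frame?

Proper time Δt₀ = 47.2 years
γ = 1/√(1 - 0.936²) = 2.841
Δt = γΔt₀ = 2.841 × 47.2 = 134.1 years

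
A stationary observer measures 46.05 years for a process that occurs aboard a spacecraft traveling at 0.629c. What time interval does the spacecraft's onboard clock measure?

Dilated time Δt = 46.05 years
γ = 1/√(1 - 0.629²) = 1.2863
Δt₀ = Δt/γ = 46.05/1.2863 = 35.80 years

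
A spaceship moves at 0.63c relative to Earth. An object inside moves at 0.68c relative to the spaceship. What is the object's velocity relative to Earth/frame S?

u = (u' + v)/(1 + u'v/c²)
Numerator: 0.68 + 0.63 = 1.31
Denominator: 1 + 0.4284 = 1.4284
u = 1.31/1.4284 = 0.9171c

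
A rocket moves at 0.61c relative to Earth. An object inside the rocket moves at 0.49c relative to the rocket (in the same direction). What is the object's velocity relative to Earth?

u = (u' + v)/(1 + u'v/c²)
Numerator: 0.49 + 0.61 = 1.1
Denominator: 1 + 0.2989 = 1.2989
u = 1.1/1.2989 = 0.8469c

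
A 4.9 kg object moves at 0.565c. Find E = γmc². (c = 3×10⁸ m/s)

γ = 1/√(1 - 0.565²) = 1.212
mc² = 4.9 × (3×10⁸)² = 4.410×10¹⁷ J
E = γmc² = 1.212 × 4.410×10¹⁷ = 5.345×10¹⁷ J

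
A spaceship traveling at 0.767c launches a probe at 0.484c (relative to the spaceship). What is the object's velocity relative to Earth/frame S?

u = (u' + v)/(1 + u'v/c²)
Numerator: 0.484 + 0.767 = 1.251
Denominator: 1 + 0.371228 = 1.371228
u = 1.251/1.371228 = 0.9123c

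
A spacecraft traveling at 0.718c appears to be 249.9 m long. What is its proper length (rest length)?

Contracted length L = 249.9 m
γ = 1/√(1 - 0.718²) = 1.4367
L₀ = γL = 1.4367 × 249.9 = 359.0 m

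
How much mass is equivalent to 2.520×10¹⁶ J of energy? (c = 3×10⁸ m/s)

From E = mc², we get m = E/c²
c² = (3×10⁸)² = 9×10¹⁶ m²/s²
m = 2.520×10¹⁶ / 9×10¹⁶ = 0.2800 kg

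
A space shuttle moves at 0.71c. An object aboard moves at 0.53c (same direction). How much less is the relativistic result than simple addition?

Classical: u' + v = 0.53 + 0.71 = 1.24c
Relativistic: u = (0.53 + 0.71)/(1 + 0.3763) = 1.24/1.3763 = 0.9010c
Difference: 1.24 - 0.9010 = 0.3390c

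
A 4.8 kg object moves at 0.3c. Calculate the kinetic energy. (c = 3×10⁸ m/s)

γ = 1/√(1 - 0.3²) = 1.04828
γ - 1 = 0.04828
KE = (γ-1)mc² = 0.04828 × 4.8 × (3×10⁸)² = 2.086×10¹⁶ J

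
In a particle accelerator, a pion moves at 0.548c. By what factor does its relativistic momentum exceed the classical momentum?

p_rel = γmv, p_class = mv
Ratio = γ = 1/√(1 - 0.548²)
= 1/√(0.699696) = 1.195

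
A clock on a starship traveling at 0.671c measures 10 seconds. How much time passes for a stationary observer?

Proper time Δt₀ = 10 seconds
γ = 1/√(1 - 0.671²) = 1.349
Δt = γΔt₀ = 1.349 × 10 = 13.49 seconds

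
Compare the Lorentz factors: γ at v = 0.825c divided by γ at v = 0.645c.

γ₁ = 1/√(1 - 0.825²) = 1.7695
γ₂ = 1/√(1 - 0.645²) = 1.3086
γ₁/γ₂ = 1.7695/1.3086 = 1.352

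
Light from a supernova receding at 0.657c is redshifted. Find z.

β = 0.657
(1+β)/(1-β) = 1.657/0.343 = 4.831
√(4.831) = 2.198
z = 2.198 - 1 = 1.198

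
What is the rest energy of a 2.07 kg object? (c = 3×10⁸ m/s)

c² = (3×10⁸)² = 9.000×10¹⁶ m²/s²
E₀ = mc² = 2.07 × 9.000×10¹⁶ = 1.863×10¹⁷ J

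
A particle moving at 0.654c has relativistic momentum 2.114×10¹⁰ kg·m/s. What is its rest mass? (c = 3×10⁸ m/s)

γ = 1/√(1 - 0.654²) = 1.3219
v = 0.654 × 3×10⁸ = 1.962×10⁸ m/s
m = p/(γv) = 2.114×10¹⁰/(1.3219 × 1.962×10⁸) = 81.51 kg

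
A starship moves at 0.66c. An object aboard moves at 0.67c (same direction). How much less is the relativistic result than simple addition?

Classical: u' + v = 0.67 + 0.66 = 1.33c
Relativistic: u = (0.67 + 0.66)/(1 + 0.4422) = 1.33/1.4422 = 0.9222c
Difference: 1.33 - 0.9222 = 0.4078c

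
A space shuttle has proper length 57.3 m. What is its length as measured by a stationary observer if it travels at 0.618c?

Proper length L₀ = 57.3 m
γ = 1/√(1 - 0.618²) = 1.272
L = L₀/γ = 57.3/1.272 = 45.05 m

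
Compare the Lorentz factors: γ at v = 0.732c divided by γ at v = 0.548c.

γ₁ = 1/√(1 - 0.732²) = 1.468
γ₂ = 1/√(1 - 0.548²) = 1.195
γ₁/γ₂ = 1.468/1.195 = 1.228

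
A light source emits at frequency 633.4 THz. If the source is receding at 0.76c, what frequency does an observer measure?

β = v/c = 0.76
(1-β)/(1+β) = 0.24/1.76 = 0.1364
Doppler factor = √(0.1364) = 0.3693
f_obs = 633.4 × 0.3693 = 233.9 THz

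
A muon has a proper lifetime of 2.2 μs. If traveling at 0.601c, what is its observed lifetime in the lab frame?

Proper lifetime τ₀ = 2.2 μs
γ = 1/√(1 - 0.601²) = 1.2512
τ = γτ₀ = 1.2512 × 2.2 μs = 2.753 μs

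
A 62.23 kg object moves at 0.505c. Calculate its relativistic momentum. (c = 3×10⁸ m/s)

γ = 1/√(1 - 0.505²) = 1.1586
v = 0.505 × 3×10⁸ = 1.515×10⁸ m/s
p = γmv = 1.1586 × 62.23 × 1.515×10⁸ = 1.092×10¹⁰ kg·m/s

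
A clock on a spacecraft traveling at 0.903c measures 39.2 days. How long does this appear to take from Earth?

Proper time Δt₀ = 39.2 days
γ = 1/√(1 - 0.903²) = 2.3275
Δt = γΔt₀ = 2.3275 × 39.2 = 91.24 days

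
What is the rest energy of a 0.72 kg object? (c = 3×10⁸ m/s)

c² = (3×10⁸)² = 9.000×10¹⁶ m²/s²
E₀ = mc² = 0.72 × 9.000×10¹⁶ = 6.480×10¹⁶ J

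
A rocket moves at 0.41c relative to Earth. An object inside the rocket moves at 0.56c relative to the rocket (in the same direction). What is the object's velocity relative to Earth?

u = (u' + v)/(1 + u'v/c²)
Numerator: 0.56 + 0.41 = 0.97
Denominator: 1 + 0.2296 = 1.2296
u = 0.97/1.2296 = 0.7889c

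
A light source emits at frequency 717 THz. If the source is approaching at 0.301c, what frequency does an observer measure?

β = v/c = 0.301
(1+β)/(1-β) = 1.301/0.699 = 1.8612
Doppler factor = √(1.8612) = 1.3643
f_obs = 717 × 1.3643 = 978.2 THz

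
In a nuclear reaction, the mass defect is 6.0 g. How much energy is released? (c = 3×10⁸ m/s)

Convert mass defect: Δm = 6.0 g = 0.006 kg
E = Δm·c² = 0.006 × (3×10⁸)²
= 0.006 × 9×10¹⁶ = 5.400×10¹⁴ J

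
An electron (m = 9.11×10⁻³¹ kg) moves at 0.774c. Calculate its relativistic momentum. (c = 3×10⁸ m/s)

γ = 1/√(1 - 0.774²) = 1.5793
v = 0.774 × 3×10⁸ = 2.322×10⁸ m/s
p = γmv = 1.5793 × 9.11×10⁻³¹ × 2.322×10⁸ = 3.341×10⁻²² kg·m/s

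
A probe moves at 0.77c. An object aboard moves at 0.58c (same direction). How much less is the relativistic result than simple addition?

Classical: u' + v = 0.58 + 0.77 = 1.35c
Relativistic: u = (0.58 + 0.77)/(1 + 0.4466) = 1.35/1.4466 = 0.9332c
Difference: 1.35 - 0.9332 = 0.4168c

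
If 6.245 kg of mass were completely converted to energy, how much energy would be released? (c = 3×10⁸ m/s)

Using E = mc²:
c² = (3×10⁸)² = 9×10¹⁶ m²/s²
E = 6.245 × 9×10¹⁶ = 5.621×10¹⁷ J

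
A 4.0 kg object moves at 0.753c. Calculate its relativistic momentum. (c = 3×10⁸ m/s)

γ = 1/√(1 - 0.753²) = 1.520
v = 0.753 × 3×10⁸ = 2.259×10⁸ m/s
p = γmv = 1.520 × 4.0 × 2.259×10⁸ = 1.373×10⁹ kg·m/s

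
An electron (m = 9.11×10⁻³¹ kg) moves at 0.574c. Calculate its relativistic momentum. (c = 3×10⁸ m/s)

γ = 1/√(1 - 0.574²) = 1.2212
v = 0.574 × 3×10⁸ = 1.722×10⁸ m/s
p = γmv = 1.2212 × 9.11×10⁻³¹ × 1.722×10⁸ = 1.916×10⁻²² kg·m/s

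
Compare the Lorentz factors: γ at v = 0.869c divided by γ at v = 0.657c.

γ₁ = 1/√(1 - 0.869²) = 2.021
γ₂ = 1/√(1 - 0.657²) = 1.326
γ₁/γ₂ = 2.021/1.326 = 1.524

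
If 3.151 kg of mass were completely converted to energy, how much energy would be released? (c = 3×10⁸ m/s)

Using E = mc²:
c² = (3×10⁸)² = 9×10¹⁶ m²/s²
E = 3.151 × 9×10¹⁶ = 2.836×10¹⁷ J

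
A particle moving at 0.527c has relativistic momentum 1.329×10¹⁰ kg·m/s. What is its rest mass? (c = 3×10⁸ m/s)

γ = 1/√(1 - 0.527²) = 1.1767
v = 0.527 × 3×10⁸ = 1.581×10⁸ m/s
m = p/(γv) = 1.329×10¹⁰/(1.1767 × 1.581×10⁸) = 71.44 kg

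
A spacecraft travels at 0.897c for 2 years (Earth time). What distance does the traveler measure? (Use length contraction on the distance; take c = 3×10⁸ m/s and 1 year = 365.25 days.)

Earth distance: d = v × t = 0.897c × 2 yr = 1.69843×10¹⁶ m
γ = 2.26229
d' = d/γ = 1.69843×10¹⁶/2.26229 = 7.508×10¹⁵ m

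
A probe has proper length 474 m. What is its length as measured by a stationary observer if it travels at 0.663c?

Proper length L₀ = 474 m
γ = 1/√(1 - 0.663²) = 1.336
L = L₀/γ = 474/1.336 = 354.8 m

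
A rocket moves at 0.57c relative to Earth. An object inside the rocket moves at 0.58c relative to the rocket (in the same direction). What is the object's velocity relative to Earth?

u = (u' + v)/(1 + u'v/c²)
Numerator: 0.58 + 0.57 = 1.15
Denominator: 1 + 0.3306 = 1.3306
u = 1.15/1.3306 = 0.8643c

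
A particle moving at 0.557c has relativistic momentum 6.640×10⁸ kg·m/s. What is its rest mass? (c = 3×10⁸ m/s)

γ = 1/√(1 - 0.557²) = 1.204
v = 0.557 × 3×10⁸ = 1.671×10⁸ m/s
m = p/(γv) = 6.640×10⁸/(1.204 × 1.671×10⁸) = 3.300 kg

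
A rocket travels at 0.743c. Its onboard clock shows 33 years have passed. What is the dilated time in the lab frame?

Proper time Δt₀ = 33 years
γ = 1/√(1 - 0.743²) = 1.4941
Δt = γΔt₀ = 1.4941 × 33 = 49.31 years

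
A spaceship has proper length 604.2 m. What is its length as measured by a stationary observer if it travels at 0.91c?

Proper length L₀ = 604.2 m
γ = 1/√(1 - 0.91²) = 2.412
L = L₀/γ = 604.2/2.412 = 250.5 m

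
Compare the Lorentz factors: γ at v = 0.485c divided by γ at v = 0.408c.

γ₁ = 1/√(1 - 0.485²) = 1.143
γ₂ = 1/√(1 - 0.408²) = 1.095
γ₁/γ₂ = 1.143/1.095 = 1.044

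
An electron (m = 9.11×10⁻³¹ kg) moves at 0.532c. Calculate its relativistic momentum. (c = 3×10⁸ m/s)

γ = 1/√(1 - 0.532²) = 1.181
v = 0.532 × 3×10⁸ = 1.596×10⁸ m/s
p = γmv = 1.181 × 9.11×10⁻³¹ × 1.596×10⁸ = 1.717×10⁻²² kg·m/s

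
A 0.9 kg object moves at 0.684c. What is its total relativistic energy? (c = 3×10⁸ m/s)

γ = 1/√(1 - 0.684²) = 1.3708
mc² = 0.9 × (3×10⁸)² = 8.100×10¹⁶ J
E = γmc² = 1.3708 × 8.100×10¹⁶ = 1.110×10¹⁷ J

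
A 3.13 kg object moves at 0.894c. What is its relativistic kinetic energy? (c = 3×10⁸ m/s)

γ = 1/√(1 - 0.894²) = 2.2318
γ - 1 = 1.2318
KE = (γ-1)mc² = 1.2318 × 3.13 × (3×10⁸)² = 3.470×10¹⁷ J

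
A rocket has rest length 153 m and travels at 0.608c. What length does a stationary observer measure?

Proper length L₀ = 153 m
γ = 1/√(1 - 0.608²) = 1.2595
L = L₀/γ = 153/1.2595 = 121.5 m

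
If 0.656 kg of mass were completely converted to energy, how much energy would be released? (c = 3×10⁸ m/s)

Using E = mc²:
c² = (3×10⁸)² = 9×10¹⁶ m²/s²
E = 0.656 × 9×10¹⁶ = 5.904×10¹⁶ J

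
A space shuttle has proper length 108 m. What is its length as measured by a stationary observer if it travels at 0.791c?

Proper length L₀ = 108 m
γ = 1/√(1 - 0.791²) = 1.6345
L = L₀/γ = 108/1.6345 = 66.08 m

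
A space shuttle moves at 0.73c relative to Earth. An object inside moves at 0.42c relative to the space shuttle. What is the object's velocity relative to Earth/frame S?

u = (u' + v)/(1 + u'v/c²)
Numerator: 0.42 + 0.73 = 1.15
Denominator: 1 + 0.3066 = 1.3066
u = 1.15/1.3066 = 0.8801c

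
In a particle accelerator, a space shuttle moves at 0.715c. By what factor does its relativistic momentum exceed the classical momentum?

p_rel = γmv, p_class = mv
Ratio = γ = 1/√(1 - 0.715²)
= 1/√(0.488775) = 1.430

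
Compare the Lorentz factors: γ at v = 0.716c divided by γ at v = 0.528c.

γ₁ = 1/√(1 - 0.716²) = 1.4325
γ₂ = 1/√(1 - 0.528²) = 1.1775
γ₁/γ₂ = 1.4325/1.1775 = 1.217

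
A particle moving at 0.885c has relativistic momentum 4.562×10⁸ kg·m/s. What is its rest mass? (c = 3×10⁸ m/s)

γ = 1/√(1 - 0.885²) = 2.1478
v = 0.885 × 3×10⁸ = 2.655×10⁸ m/s
m = p/(γv) = 4.562×10⁸/(2.1478 × 2.655×10⁸) = 0.8000 kg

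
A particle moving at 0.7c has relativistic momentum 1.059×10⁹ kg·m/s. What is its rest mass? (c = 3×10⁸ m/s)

γ = 1/√(1 - 0.7²) = 1.4003
v = 0.7 × 3×10⁸ = 2.100×10⁸ m/s
m = p/(γv) = 1.059×10⁹/(1.4003 × 2.100×10⁸) = 3.601 kg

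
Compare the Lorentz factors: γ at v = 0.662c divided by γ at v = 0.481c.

γ₁ = 1/√(1 - 0.662²) = 1.3342
γ₂ = 1/√(1 - 0.481²) = 1.1406
γ₁/γ₂ = 1.3342/1.1406 = 1.170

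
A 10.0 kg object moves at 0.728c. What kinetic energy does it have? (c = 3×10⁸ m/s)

γ = 1/√(1 - 0.728²) = 1.45863
γ - 1 = 0.45863
KE = (γ-1)mc² = 0.45863 × 10.0 × (3×10⁸)² = 4.128×10¹⁷ J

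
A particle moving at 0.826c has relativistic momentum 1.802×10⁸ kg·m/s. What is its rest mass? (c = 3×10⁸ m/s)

γ = 1/√(1 - 0.826²) = 1.774
v = 0.826 × 3×10⁸ = 2.478×10⁸ m/s
m = p/(γv) = 1.802×10⁸/(1.774 × 2.478×10⁸) = 0.4099 kg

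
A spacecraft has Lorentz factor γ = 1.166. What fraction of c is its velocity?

From γ = 1/√(1 - v²/c²):
1/γ² = 1/1.166² = 0.7355
v²/c² = 1 - 0.7355 = 0.2645
v/c = √(0.2645) = 0.5143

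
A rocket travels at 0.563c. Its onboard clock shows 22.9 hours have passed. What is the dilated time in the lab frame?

Proper time Δt₀ = 22.9 hours
γ = 1/√(1 - 0.563²) = 1.210
Δt = γΔt₀ = 1.210 × 22.9 = 27.71 hours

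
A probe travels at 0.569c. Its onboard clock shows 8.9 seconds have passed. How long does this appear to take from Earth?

Proper time Δt₀ = 8.9 seconds
γ = 1/√(1 - 0.569²) = 1.216
Δt = γΔt₀ = 1.216 × 8.9 = 10.82 seconds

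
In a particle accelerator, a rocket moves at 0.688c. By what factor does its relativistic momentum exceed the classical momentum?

p_rel = γmv, p_class = mv
Ratio = γ = 1/√(1 - 0.688²)
= 1/√(0.526656) = 1.378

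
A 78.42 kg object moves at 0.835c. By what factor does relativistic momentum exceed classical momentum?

p_rel = γmv, p_class = mv
Ratio = γ = 1/√(1 - 0.835²) = 1.817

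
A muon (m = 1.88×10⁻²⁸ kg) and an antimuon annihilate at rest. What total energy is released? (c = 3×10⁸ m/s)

Both particles have the same rest mass, so total mass = 2m
E = 2m·c² = 2 × 1.88×10⁻²⁸ × (3×10⁸)²
= 2 × 1.88×10⁻²⁸ × 9×10¹⁶
= 3.384×10⁻¹¹ J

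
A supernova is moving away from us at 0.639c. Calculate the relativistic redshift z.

β = 0.639
(1+β)/(1-β) = 1.639/0.361 = 4.540
√(4.540) = 2.131
z = 2.131 - 1 = 1.131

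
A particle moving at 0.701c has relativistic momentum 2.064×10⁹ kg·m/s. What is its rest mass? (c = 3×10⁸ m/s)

γ = 1/√(1 - 0.701²) = 1.4022
v = 0.701 × 3×10⁸ = 2.103×10⁸ m/s
m = p/(γv) = 2.064×10⁹/(1.4022 × 2.103×10⁸) = 6.999 kg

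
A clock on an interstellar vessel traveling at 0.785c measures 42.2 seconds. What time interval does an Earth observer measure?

Proper time Δt₀ = 42.2 seconds
γ = 1/√(1 - 0.785²) = 1.6142
Δt = γΔt₀ = 1.6142 × 42.2 = 68.12 seconds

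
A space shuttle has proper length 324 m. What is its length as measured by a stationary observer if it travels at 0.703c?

Proper length L₀ = 324 m
γ = 1/√(1 - 0.703²) = 1.406
L = L₀/γ = 324/1.406 = 230.4 m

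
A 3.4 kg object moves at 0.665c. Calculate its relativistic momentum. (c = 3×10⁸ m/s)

γ = 1/√(1 - 0.665²) = 1.339
v = 0.665 × 3×10⁸ = 1.995×10⁸ m/s
p = γmv = 1.339 × 3.4 × 1.995×10⁸ = 9.082×10⁸ kg·m/s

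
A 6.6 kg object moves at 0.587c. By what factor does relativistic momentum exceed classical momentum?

p_rel = γmv, p_class = mv
Ratio = γ = 1/√(1 - 0.587²) = 1.235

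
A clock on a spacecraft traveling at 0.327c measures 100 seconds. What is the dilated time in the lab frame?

Proper time Δt₀ = 100 seconds
γ = 1/√(1 - 0.327²) = 1.058
Δt = γΔt₀ = 1.058 × 100 = 105.8 seconds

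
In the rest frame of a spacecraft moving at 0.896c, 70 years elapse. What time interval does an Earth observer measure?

Proper time Δt₀ = 70 years
γ = 1/√(1 - 0.896²) = 2.252
Δt = γΔt₀ = 2.252 × 70 = 157.6 years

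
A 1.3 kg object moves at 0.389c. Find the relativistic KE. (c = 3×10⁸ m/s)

γ = 1/√(1 - 0.389²) = 1.0855
γ - 1 = 0.08550
KE = (γ-1)mc² = 0.08550 × 1.3 × (3×10⁸)² = 1.000×10¹⁶ J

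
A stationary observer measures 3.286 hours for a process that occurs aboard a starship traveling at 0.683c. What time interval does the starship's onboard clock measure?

Dilated time Δt = 3.286 hours
γ = 1/√(1 - 0.683²) = 1.369
Δt₀ = Δt/γ = 3.286/1.369 = 2.400 hours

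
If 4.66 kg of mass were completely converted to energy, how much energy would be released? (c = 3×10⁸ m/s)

Using E = mc²:
c² = (3×10⁸)² = 9×10¹⁶ m²/s²
E = 4.66 × 9×10¹⁶ = 4.194×10¹⁷ J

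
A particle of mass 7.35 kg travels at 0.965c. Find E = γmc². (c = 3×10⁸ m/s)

γ = 1/√(1 - 0.965²) = 3.813
mc² = 7.35 × (3×10⁸)² = 6.615×10¹⁷ J
E = γmc² = 3.813 × 6.615×10¹⁷ = 2.522×10¹⁸ J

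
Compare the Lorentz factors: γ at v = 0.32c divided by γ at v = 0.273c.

γ₁ = 1/√(1 - 0.32²) = 1.0555
γ₂ = 1/√(1 - 0.273²) = 1.0395
γ₁/γ₂ = 1.0555/1.0395 = 1.015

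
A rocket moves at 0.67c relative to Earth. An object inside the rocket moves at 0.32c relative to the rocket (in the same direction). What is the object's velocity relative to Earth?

u = (u' + v)/(1 + u'v/c²)
Numerator: 0.32 + 0.67 = 0.99
Denominator: 1 + 0.2144 = 1.2144
u = 0.99/1.2144 = 0.8152c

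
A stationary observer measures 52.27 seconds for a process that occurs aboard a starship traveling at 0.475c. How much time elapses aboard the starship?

Dilated time Δt = 52.27 seconds
γ = 1/√(1 - 0.475²) = 1.1364
Δt₀ = Δt/γ = 52.27/1.1364 = 46.00 seconds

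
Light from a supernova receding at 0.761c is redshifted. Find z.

β = 0.761
(1+β)/(1-β) = 1.761/0.239 = 7.368
√(7.368) = 2.714
z = 2.714 - 1 = 1.714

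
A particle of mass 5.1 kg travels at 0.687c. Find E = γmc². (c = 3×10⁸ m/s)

γ = 1/√(1 - 0.687²) = 1.3762
mc² = 5.1 × (3×10⁸)² = 4.590×10¹⁷ J
E = γmc² = 1.3762 × 4.590×10¹⁷ = 6.317×10¹⁷ J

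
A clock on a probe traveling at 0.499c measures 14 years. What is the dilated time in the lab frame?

Proper time Δt₀ = 14 years
γ = 1/√(1 - 0.499²) = 1.154
Δt = γΔt₀ = 1.154 × 14 = 16.16 years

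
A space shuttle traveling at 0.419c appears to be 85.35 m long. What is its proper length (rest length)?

Contracted length L = 85.35 m
γ = 1/√(1 - 0.419²) = 1.1013
L₀ = γL = 1.1013 × 85.35 = 94.00 m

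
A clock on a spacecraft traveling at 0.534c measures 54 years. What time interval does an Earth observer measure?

Proper time Δt₀ = 54 years
γ = 1/√(1 - 0.534²) = 1.1828
Δt = γΔt₀ = 1.1828 × 54 = 63.87 years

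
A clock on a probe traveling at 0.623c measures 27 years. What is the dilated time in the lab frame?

Proper time Δt₀ = 27 years
γ = 1/√(1 - 0.623²) = 1.2784
Δt = γΔt₀ = 1.2784 × 27 = 34.52 years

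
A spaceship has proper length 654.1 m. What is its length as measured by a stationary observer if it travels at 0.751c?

Proper length L₀ = 654.1 m
γ = 1/√(1 - 0.751²) = 1.5145
L = L₀/γ = 654.1/1.5145 = 431.9 m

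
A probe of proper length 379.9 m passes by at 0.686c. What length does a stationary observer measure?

Proper length L₀ = 379.9 m
γ = 1/√(1 - 0.686²) = 1.3744
L = L₀/γ = 379.9/1.3744 = 276.4 m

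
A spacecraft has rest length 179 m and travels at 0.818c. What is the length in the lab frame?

Proper length L₀ = 179 m
γ = 1/√(1 - 0.818²) = 1.738
L = L₀/γ = 179/1.738 = 103.0 m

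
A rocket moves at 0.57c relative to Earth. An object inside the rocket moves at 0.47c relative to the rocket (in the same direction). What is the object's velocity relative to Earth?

u = (u' + v)/(1 + u'v/c²)
Numerator: 0.47 + 0.57 = 1.04
Denominator: 1 + 0.2679 = 1.2679
u = 1.04/1.2679 = 0.8203c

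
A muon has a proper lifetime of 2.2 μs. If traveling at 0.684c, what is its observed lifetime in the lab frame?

Proper lifetime τ₀ = 2.2 μs
γ = 1/√(1 - 0.684²) = 1.371
τ = γτ₀ = 1.371 × 2.2 μs = 3.016 μs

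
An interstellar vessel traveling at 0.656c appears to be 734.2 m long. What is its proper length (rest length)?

Contracted length L = 734.2 m
γ = 1/√(1 - 0.656²) = 1.325
L₀ = γL = 1.325 × 734.2 = 972.8 m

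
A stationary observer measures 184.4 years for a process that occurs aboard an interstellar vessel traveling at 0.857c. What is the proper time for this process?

Dilated time Δt = 184.4 years
γ = 1/√(1 - 0.857²) = 1.9406
Δt₀ = Δt/γ = 184.4/1.9406 = 95.02 years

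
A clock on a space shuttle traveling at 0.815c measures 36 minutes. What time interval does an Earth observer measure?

Proper time Δt₀ = 36 minutes
γ = 1/√(1 - 0.815²) = 1.7257
Δt = γΔt₀ = 1.7257 × 36 = 62.13 minutes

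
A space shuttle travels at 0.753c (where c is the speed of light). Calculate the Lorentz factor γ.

v/c = 0.753, so (v/c)² = 0.567009
1 - (v/c)² = 0.432991
γ = 1/√(0.432991) = 1.520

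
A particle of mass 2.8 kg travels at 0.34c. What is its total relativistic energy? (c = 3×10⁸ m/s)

γ = 1/√(1 - 0.34²) = 1.0633
mc² = 2.8 × (3×10⁸)² = 2.520×10¹⁷ J
E = γmc² = 1.0633 × 2.520×10¹⁷ = 2.680×10¹⁷ J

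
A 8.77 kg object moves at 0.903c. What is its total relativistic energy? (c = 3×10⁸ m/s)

γ = 1/√(1 - 0.903²) = 2.328
mc² = 8.77 × (3×10⁸)² = 7.893×10¹⁷ J
E = γmc² = 2.328 × 7.893×10¹⁷ = 1.837×10¹⁸ J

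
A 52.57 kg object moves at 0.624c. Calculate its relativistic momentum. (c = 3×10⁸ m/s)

γ = 1/√(1 - 0.624²) = 1.2797
v = 0.624 × 3×10⁸ = 1.872×10⁸ m/s
p = γmv = 1.2797 × 52.57 × 1.872×10⁸ = 1.259×10¹⁰ kg·m/s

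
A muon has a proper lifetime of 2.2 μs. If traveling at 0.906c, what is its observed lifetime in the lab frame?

Proper lifetime τ₀ = 2.2 μs
γ = 1/√(1 - 0.906²) = 2.3625
τ = γτ₀ = 2.3625 × 2.2 μs = 5.198 μs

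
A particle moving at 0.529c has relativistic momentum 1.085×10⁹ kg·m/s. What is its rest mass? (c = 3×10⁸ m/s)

γ = 1/√(1 - 0.529²) = 1.1784
v = 0.529 × 3×10⁸ = 1.587×10⁸ m/s
m = p/(γv) = 1.085×10⁹/(1.1784 × 1.587×10⁸) = 5.802 kg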